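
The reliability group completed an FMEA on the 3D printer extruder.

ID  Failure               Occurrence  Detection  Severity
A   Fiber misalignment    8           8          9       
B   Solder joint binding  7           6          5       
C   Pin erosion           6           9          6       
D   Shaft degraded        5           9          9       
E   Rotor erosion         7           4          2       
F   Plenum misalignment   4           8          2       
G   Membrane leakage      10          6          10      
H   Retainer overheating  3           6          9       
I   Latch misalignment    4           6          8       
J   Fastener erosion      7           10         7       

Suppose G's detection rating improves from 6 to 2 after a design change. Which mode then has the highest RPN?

RPN = Severity × Occurrence × Detection:
  A: 9 × 8 × 8 = 576
  B: 5 × 7 × 6 = 210
  C: 6 × 6 × 9 = 324
  D: 9 × 5 × 9 = 405
  E: 2 × 7 × 4 = 56
  F: 2 × 4 × 8 = 64
  G: 10 × 10 × 6 = 600
  H: 9 × 3 × 6 = 162
  I: 8 × 4 × 6 = 192
  J: 7 × 7 × 10 = 490
After action: G → 10 × 10 × 2 = 200.
Revised RPNs: A=576, J=490, D=405, C=324, B=210, G=200, I=192, H=162, F=64, E=56.
Highest is now A (576).

A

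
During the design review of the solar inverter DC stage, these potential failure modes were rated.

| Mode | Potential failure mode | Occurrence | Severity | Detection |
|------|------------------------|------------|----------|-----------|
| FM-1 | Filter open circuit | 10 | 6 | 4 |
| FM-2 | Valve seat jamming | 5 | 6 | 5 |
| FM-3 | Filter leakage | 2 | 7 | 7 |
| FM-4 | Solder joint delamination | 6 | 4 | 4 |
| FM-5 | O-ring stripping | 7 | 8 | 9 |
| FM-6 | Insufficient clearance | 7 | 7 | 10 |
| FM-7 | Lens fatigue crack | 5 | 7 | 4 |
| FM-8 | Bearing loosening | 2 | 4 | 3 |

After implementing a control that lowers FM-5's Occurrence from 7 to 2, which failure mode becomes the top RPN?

FM-6

RPN = Severity × Occurrence × Detection:
  FM-1: 6 × 10 × 4 = 240
  FM-2: 6 × 5 × 5 = 150
  FM-3: 7 × 2 × 7 = 98
  FM-4: 4 × 6 × 4 = 96
  FM-5: 8 × 7 × 9 = 504
  FM-6: 7 × 7 × 10 = 490
  FM-7: 7 × 5 × 4 = 140
  FM-8: 4 × 2 × 3 = 24
After action: FM-5 → 8 × 2 × 9 = 144.
Revised RPNs: FM-6=490, FM-1=240, FM-2=150, FM-5=144, FM-7=140, FM-3=98, FM-4=96, FM-8=24.
Highest is now FM-6 (490).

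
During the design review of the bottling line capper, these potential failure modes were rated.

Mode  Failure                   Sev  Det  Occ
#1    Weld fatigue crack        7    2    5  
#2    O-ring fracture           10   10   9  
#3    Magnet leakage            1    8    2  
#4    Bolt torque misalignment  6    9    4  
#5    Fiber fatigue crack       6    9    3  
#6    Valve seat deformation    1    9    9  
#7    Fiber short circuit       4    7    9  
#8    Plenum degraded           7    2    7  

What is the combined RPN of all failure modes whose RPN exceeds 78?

RPN = Severity × Occurrence × Detection:
  #1: 7 × 5 × 2 = 70
  #2: 10 × 9 × 10 = 900
  #3: 1 × 2 × 8 = 16
  #4: 6 × 4 × 9 = 216
  #5: 6 × 3 × 9 = 162
  #6: 1 × 9 × 9 = 81
  #7: 4 × 9 × 7 = 252
  #8: 7 × 7 × 2 = 98
RPN > 78: #2 (900), #4 (216), #5 (162), #6 (81), #7 (252), #8 (98).
Sum: 900 + 216 + 162 + 81 + 252 + 98 = 1709.

1709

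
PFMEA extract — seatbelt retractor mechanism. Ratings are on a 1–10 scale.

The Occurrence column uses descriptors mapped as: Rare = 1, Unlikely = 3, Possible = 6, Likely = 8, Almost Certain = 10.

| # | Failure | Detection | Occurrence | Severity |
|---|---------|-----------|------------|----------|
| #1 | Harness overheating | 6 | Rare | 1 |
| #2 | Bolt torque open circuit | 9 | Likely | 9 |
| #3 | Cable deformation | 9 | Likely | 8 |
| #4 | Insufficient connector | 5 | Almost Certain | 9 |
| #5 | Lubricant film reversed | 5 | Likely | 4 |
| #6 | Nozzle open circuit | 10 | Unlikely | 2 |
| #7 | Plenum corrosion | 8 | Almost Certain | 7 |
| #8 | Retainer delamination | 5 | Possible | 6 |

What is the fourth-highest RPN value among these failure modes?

RPN = Severity × Occurrence × Detection:
  #1: 1 × 1 × 6 = 6
  #2: 9 × 8 × 9 = 648
  #3: 8 × 8 × 9 = 576
  #4: 9 × 10 × 5 = 450
  #5: 4 × 8 × 5 = 160
  #6: 2 × 3 × 10 = 60
  #7: 7 × 10 × 8 = 560
  #8: 6 × 6 × 5 = 180
Sorted descending: 648, 576, 560, 450, 180, 160, 60, 6.
The fourth-highest RPN is 450 (#4).

450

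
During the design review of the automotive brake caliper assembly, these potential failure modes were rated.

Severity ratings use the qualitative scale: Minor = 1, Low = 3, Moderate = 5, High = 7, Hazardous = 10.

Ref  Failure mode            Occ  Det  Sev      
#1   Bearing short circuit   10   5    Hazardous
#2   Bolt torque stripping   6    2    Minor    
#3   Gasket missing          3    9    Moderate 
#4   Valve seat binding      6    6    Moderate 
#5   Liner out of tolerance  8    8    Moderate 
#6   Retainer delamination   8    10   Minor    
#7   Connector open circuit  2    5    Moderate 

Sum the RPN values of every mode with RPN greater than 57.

RPN = Severity × Occurrence × Detection:
  #1: 10 × 10 × 5 = 500
  #2: 1 × 6 × 2 = 12
  #3: 5 × 3 × 9 = 135
  #4: 5 × 6 × 6 = 180
  #5: 5 × 8 × 8 = 320
  #6: 1 × 8 × 10 = 80
  #7: 5 × 2 × 5 = 50
RPN > 57: #1 (500), #3 (135), #4 (180), #5 (320), #6 (80).
Sum: 500 + 135 + 180 + 320 + 80 = 1215.

1215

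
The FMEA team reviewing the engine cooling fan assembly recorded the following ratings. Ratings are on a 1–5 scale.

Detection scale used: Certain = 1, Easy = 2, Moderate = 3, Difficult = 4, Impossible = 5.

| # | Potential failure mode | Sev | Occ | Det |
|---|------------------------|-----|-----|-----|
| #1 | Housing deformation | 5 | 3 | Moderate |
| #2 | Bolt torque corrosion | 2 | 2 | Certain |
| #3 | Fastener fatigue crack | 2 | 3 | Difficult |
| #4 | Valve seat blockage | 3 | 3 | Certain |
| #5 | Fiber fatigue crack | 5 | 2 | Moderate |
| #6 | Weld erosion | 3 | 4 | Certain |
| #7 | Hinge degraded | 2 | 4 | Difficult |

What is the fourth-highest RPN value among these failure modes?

24

RPN = Severity × Occurrence × Detection:
  #1: 5 × 3 × 3 = 45
  #2: 2 × 2 × 1 = 4
  #3: 2 × 3 × 4 = 24
  #4: 3 × 3 × 1 = 9
  #5: 5 × 2 × 3 = 30
  #6: 3 × 4 × 1 = 12
  #7: 2 × 4 × 4 = 32
Sorted descending: 45, 32, 30, 24, 12, 9, 4.
The fourth-highest RPN is 24 (#3).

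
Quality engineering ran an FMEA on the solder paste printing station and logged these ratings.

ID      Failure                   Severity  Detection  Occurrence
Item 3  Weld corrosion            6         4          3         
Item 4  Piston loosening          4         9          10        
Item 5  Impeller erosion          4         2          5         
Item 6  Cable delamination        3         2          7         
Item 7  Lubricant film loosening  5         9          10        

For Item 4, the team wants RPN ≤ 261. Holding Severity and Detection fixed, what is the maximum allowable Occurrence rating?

7

Item 4: S=4, O=10, D=9 → current RPN = 360.
Fixed product = 36. Need 36 × O ≤ 261, so O ≤ 261/36 = 7.25.
Maximum integer Occurrence rating = 7 (gives RPN 252; O=8 would give 288 > 261).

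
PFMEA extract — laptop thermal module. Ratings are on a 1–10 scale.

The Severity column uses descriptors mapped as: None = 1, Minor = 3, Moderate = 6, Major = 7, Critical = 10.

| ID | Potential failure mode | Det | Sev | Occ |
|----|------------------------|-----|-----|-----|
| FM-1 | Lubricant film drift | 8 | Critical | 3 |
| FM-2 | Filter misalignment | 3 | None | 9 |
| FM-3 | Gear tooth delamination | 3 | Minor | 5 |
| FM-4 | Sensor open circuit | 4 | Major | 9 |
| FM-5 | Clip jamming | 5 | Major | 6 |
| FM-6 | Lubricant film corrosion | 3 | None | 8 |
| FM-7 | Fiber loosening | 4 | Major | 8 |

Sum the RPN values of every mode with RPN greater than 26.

998

RPN = Severity × Occurrence × Detection:
  FM-1: 10 × 3 × 8 = 240
  FM-2: 1 × 9 × 3 = 27
  FM-3: 3 × 5 × 3 = 45
  FM-4: 7 × 9 × 4 = 252
  FM-5: 7 × 6 × 5 = 210
  FM-6: 1 × 8 × 3 = 24
  FM-7: 7 × 8 × 4 = 224
RPN > 26: FM-1 (240), FM-2 (27), FM-3 (45), FM-4 (252), FM-5 (210), FM-7 (224).
Sum: 240 + 27 + 45 + 252 + 210 + 224 = 998.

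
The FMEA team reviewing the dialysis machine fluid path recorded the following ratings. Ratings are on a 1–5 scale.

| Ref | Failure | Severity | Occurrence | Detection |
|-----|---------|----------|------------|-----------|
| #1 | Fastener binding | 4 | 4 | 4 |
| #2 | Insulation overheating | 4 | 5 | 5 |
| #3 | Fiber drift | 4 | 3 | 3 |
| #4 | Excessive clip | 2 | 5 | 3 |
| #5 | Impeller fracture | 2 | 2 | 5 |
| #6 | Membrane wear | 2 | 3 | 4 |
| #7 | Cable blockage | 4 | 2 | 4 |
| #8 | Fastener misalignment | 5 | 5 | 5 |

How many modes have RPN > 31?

5

RPN = Severity × Occurrence × Detection:
  #1: 4 × 4 × 4 = 64
  #2: 4 × 5 × 5 = 100
  #3: 4 × 3 × 3 = 36
  #4: 2 × 5 × 3 = 30
  #5: 2 × 2 × 5 = 20
  #6: 2 × 3 × 4 = 24
  #7: 4 × 2 × 4 = 32
  #8: 5 × 5 × 5 = 125
Modes with RPN > 31: #1 (64), #2 (100), #3 (36), #7 (32), #8 (125) → 5.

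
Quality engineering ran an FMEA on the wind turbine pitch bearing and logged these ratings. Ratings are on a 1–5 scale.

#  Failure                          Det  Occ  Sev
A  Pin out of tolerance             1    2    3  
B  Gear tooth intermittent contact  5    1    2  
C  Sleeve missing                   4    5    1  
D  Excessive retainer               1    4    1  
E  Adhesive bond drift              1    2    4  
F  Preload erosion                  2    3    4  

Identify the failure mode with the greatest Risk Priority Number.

RPN = Severity × Occurrence × Detection:
  A: 3 × 2 × 1 = 6
  B: 2 × 1 × 5 = 10
  C: 1 × 5 × 4 = 20
  D: 1 × 4 × 1 = 4
  E: 4 × 2 × 1 = 8
  F: 4 × 3 × 2 = 24
Highest RPN is 24 → F.

F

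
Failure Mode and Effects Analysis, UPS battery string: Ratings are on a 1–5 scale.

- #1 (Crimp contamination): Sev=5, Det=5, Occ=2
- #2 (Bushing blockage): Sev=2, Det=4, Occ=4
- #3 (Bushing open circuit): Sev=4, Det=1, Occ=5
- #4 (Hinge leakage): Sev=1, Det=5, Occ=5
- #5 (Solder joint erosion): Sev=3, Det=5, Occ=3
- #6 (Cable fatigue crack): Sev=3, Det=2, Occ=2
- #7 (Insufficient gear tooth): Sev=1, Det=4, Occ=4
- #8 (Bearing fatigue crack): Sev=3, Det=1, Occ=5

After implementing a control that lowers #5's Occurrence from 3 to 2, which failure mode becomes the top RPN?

RPN = Severity × Occurrence × Detection:
  #1: 5 × 2 × 5 = 50
  #2: 2 × 4 × 4 = 32
  #3: 4 × 5 × 1 = 20
  #4: 1 × 5 × 5 = 25
  #5: 3 × 3 × 5 = 45
  #6: 3 × 2 × 2 = 12
  #7: 1 × 4 × 4 = 16
  #8: 3 × 5 × 1 = 15
After action: #5 → 3 × 2 × 5 = 30.
Revised RPNs: #1=50, #2=32, #5=30, #4=25, #3=20, #7=16, #8=15, #6=12.
Highest is now #1 (50).

#1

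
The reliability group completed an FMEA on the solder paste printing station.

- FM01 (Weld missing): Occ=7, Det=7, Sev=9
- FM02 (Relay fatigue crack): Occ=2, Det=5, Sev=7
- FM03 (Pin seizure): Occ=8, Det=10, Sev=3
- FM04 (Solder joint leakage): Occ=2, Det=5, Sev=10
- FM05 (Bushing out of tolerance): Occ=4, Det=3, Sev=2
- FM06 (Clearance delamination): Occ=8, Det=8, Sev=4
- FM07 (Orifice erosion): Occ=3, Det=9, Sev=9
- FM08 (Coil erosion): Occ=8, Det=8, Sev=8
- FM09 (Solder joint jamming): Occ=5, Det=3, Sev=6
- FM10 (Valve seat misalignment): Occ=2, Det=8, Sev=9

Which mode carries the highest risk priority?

RPN = Severity × Occurrence × Detection:
  FM01: 9 × 7 × 7 = 441
  FM02: 7 × 2 × 5 = 70
  FM03: 3 × 8 × 10 = 240
  FM04: 10 × 2 × 5 = 100
  FM05: 2 × 4 × 3 = 24
  FM06: 4 × 8 × 8 = 256
  FM07: 9 × 3 × 9 = 243
  FM08: 8 × 8 × 8 = 512
  FM09: 6 × 5 × 3 = 90
  FM10: 9 × 2 × 8 = 144
Highest RPN is 512 → FM08.

FM08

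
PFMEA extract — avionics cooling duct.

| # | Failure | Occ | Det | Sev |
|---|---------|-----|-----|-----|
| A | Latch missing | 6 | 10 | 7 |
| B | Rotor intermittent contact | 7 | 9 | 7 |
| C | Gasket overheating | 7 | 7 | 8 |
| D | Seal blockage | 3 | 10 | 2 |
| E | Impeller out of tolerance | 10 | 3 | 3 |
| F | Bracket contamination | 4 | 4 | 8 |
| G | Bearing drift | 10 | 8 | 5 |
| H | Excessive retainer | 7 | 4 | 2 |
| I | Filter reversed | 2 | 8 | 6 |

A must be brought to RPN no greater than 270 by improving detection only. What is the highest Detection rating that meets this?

6

A: S=7, O=6, D=10 → current RPN = 420.
Fixed product = 42. Need 42 × D ≤ 270, so D ≤ 270/42 = 6.43.
Maximum integer Detection rating = 6 (gives RPN 252; D=7 would give 294 > 270).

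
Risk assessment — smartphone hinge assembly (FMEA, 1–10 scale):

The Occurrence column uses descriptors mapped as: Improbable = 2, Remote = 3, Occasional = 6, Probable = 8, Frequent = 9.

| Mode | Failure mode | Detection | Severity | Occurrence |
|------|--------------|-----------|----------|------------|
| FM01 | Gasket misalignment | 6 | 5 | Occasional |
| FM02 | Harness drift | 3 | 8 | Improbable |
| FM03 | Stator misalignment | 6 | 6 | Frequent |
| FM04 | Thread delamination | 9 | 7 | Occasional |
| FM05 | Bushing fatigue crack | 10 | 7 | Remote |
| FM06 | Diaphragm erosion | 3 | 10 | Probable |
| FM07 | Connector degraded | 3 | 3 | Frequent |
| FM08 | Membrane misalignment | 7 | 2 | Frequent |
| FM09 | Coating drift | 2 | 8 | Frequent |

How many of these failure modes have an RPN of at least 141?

6

RPN = Severity × Occurrence × Detection:
  FM01: 5 × 6 × 6 = 180
  FM02: 8 × 2 × 3 = 48
  FM03: 6 × 9 × 6 = 324
  FM04: 7 × 6 × 9 = 378
  FM05: 7 × 3 × 10 = 210
  FM06: 10 × 8 × 3 = 240
  FM07: 3 × 9 × 3 = 81
  FM08: 2 × 9 × 7 = 126
  FM09: 8 × 9 × 2 = 144
Modes with RPN ≥ 141: FM01 (180), FM03 (324), FM04 (378), FM05 (210), FM06 (240), FM09 (144) → 6.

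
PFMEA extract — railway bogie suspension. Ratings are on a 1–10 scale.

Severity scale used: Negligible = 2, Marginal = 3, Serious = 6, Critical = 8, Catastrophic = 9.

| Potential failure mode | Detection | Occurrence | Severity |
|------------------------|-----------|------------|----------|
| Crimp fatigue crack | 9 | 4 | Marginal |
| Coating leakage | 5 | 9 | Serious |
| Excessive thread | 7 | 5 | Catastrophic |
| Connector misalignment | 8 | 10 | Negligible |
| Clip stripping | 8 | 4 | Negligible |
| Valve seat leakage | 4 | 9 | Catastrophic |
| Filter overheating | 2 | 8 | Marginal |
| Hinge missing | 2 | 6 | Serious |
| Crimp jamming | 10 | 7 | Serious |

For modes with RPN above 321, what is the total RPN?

RPN = Severity × Occurrence × Detection:
  Crimp fatigue crack: 3 × 4 × 9 = 108
  Coating leakage: 6 × 9 × 5 = 270
  Excessive thread: 9 × 5 × 7 = 315
  Connector misalignment: 2 × 10 × 8 = 160
  Clip stripping: 2 × 4 × 8 = 64
  Valve seat leakage: 9 × 9 × 4 = 324
  Filter overheating: 3 × 8 × 2 = 48
  Hinge missing: 6 × 6 × 2 = 72
  Crimp jamming: 6 × 7 × 10 = 420
RPN > 321: Valve seat leakage (324), Crimp jamming (420).
Sum: 324 + 420 = 744.

744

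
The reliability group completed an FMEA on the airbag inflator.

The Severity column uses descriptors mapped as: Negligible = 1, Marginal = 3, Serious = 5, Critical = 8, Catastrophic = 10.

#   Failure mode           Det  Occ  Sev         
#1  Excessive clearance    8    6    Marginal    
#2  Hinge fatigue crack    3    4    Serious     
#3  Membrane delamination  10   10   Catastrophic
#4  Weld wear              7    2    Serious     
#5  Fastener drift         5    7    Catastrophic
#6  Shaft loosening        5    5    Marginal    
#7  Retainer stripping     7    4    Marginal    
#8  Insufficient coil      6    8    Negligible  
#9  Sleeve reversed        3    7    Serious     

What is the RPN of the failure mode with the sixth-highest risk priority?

RPN = Severity × Occurrence × Detection:
  #1: 3 × 6 × 8 = 144
  #2: 5 × 4 × 3 = 60
  #3: 10 × 10 × 10 = 1000
  #4: 5 × 2 × 7 = 70
  #5: 10 × 7 × 5 = 350
  #6: 3 × 5 × 5 = 75
  #7: 3 × 4 × 7 = 84
  #8: 1 × 8 × 6 = 48
  #9: 5 × 7 × 3 = 105
Sorted descending: 1000, 350, 144, 105, 84, 75, 70, 60, 48.
The sixth-highest RPN is 75 (#6).

75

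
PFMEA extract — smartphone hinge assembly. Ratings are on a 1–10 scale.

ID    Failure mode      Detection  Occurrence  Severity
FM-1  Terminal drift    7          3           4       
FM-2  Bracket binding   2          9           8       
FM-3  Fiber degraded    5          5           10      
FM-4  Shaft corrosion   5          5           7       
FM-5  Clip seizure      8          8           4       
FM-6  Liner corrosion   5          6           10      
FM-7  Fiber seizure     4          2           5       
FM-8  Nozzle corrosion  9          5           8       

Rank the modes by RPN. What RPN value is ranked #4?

RPN = Severity × Occurrence × Detection:
  FM-1: 4 × 3 × 7 = 84
  FM-2: 8 × 9 × 2 = 144
  FM-3: 10 × 5 × 5 = 250
  FM-4: 7 × 5 × 5 = 175
  FM-5: 4 × 8 × 8 = 256
  FM-6: 10 × 6 × 5 = 300
  FM-7: 5 × 2 × 4 = 40
  FM-8: 8 × 5 × 9 = 360
Sorted descending: 360, 300, 256, 250, 175, 144, 84, 40.
The fourth-highest RPN is 250 (FM-3).

250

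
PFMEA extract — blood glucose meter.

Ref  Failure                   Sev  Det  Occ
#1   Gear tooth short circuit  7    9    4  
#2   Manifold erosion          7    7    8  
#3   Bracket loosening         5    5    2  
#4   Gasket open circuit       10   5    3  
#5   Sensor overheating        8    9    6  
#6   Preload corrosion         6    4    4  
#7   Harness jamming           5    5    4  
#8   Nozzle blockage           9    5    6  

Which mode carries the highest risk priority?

RPN = Severity × Occurrence × Detection:
  #1: 7 × 4 × 9 = 252
  #2: 7 × 8 × 7 = 392
  #3: 5 × 2 × 5 = 50
  #4: 10 × 3 × 5 = 150
  #5: 8 × 6 × 9 = 432
  #6: 6 × 4 × 4 = 96
  #7: 5 × 4 × 5 = 100
  #8: 9 × 6 × 5 = 270
Highest RPN is 432 → #5.

#5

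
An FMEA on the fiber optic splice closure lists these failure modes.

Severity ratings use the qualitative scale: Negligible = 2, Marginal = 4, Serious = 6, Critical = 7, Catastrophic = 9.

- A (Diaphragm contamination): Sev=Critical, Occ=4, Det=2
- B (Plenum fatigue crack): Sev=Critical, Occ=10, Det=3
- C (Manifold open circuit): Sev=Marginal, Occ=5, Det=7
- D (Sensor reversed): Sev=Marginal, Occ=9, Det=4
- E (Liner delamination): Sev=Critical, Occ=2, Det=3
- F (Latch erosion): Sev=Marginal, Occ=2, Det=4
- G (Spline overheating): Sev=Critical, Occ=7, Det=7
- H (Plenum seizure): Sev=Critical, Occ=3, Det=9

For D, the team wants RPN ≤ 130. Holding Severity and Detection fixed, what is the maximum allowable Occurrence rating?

8

D: S=4, O=9, D=4 → current RPN = 144.
Fixed product = 16. Need 16 × O ≤ 130, so O ≤ 130/16 = 8.12.
Maximum integer Occurrence rating = 8 (gives RPN 128; O=9 would give 144 > 130).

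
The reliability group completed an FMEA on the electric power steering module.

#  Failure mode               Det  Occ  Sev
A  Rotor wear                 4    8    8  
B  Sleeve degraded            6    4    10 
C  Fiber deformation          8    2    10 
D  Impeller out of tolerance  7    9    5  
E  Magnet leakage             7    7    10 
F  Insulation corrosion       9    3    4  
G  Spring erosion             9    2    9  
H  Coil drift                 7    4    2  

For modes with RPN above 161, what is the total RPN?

RPN = Severity × Occurrence × Detection:
  A: 8 × 8 × 4 = 256
  B: 10 × 4 × 6 = 240
  C: 10 × 2 × 8 = 160
  D: 5 × 9 × 7 = 315
  E: 10 × 7 × 7 = 490
  F: 4 × 3 × 9 = 108
  G: 9 × 2 × 9 = 162
  H: 2 × 4 × 7 = 56
RPN > 161: A (256), B (240), D (315), E (490), G (162).
Sum: 256 + 240 + 315 + 490 + 162 = 1463.

1463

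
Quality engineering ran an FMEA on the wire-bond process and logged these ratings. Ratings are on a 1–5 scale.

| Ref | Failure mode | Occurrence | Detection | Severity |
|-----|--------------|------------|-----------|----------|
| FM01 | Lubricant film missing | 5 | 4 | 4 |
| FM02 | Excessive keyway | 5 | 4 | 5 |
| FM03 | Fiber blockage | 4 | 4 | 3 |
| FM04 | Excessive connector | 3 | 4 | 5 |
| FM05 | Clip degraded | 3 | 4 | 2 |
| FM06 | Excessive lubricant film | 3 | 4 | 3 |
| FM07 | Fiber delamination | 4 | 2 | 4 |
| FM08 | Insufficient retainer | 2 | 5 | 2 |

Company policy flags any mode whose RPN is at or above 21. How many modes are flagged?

RPN = Severity × Occurrence × Detection:
  FM01: 4 × 5 × 4 = 80
  FM02: 5 × 5 × 4 = 100
  FM03: 3 × 4 × 4 = 48
  FM04: 5 × 3 × 4 = 60
  FM05: 2 × 3 × 4 = 24
  FM06: 3 × 3 × 4 = 36
  FM07: 4 × 4 × 2 = 32
  FM08: 2 × 2 × 5 = 20
Modes with RPN ≥ 21: FM01 (80), FM02 (100), FM03 (48), FM04 (60), FM05 (24), FM06 (36), FM07 (32) → 7.

7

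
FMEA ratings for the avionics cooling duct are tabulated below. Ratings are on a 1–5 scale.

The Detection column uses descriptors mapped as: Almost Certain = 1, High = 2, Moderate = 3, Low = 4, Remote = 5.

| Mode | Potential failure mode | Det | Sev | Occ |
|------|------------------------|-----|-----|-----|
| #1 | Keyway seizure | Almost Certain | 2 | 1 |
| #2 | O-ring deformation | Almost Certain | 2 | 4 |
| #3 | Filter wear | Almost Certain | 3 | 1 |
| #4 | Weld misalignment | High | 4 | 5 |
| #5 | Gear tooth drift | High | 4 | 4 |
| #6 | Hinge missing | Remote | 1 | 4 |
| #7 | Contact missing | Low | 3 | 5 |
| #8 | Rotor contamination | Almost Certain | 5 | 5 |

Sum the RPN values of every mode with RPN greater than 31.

132

RPN = Severity × Occurrence × Detection:
  #1: 2 × 1 × 1 = 2
  #2: 2 × 4 × 1 = 8
  #3: 3 × 1 × 1 = 3
  #4: 4 × 5 × 2 = 40
  #5: 4 × 4 × 2 = 32
  #6: 1 × 4 × 5 = 20
  #7: 3 × 5 × 4 = 60
  #8: 5 × 5 × 1 = 25
RPN > 31: #4 (40), #5 (32), #7 (60).
Sum: 40 + 32 + 60 = 132.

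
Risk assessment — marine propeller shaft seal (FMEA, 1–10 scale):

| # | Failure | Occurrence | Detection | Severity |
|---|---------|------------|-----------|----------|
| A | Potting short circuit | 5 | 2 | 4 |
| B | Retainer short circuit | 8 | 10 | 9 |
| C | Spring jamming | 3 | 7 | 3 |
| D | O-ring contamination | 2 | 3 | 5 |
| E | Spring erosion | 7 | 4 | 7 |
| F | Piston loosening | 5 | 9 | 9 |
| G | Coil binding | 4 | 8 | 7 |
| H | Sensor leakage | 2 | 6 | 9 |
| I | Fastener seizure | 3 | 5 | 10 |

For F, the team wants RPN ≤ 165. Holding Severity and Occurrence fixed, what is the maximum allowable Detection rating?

F: S=9, O=5, D=9 → current RPN = 405.
Fixed product = 45. Need 45 × D ≤ 165, so D ≤ 165/45 = 3.67.
Maximum integer Detection rating = 3 (gives RPN 135; D=4 would give 180 > 165).

3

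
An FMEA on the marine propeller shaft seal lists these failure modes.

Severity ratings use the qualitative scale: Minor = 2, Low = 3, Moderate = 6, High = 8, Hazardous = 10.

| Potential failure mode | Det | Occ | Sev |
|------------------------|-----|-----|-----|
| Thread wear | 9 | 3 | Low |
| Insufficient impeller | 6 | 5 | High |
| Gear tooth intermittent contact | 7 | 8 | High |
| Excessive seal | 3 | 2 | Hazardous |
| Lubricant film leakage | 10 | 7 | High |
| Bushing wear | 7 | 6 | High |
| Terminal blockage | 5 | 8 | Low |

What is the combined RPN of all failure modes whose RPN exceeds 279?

RPN = Severity × Occurrence × Detection:
  Thread wear: 3 × 3 × 9 = 81
  Insufficient impeller: 8 × 5 × 6 = 240
  Gear tooth intermittent contact: 8 × 8 × 7 = 448
  Excessive seal: 10 × 2 × 3 = 60
  Lubricant film leakage: 8 × 7 × 10 = 560
  Bushing wear: 8 × 6 × 7 = 336
  Terminal blockage: 3 × 8 × 5 = 120
RPN > 279: Gear tooth intermittent contact (448), Lubricant film leakage (560), Bushing wear (336).
Sum: 448 + 560 + 336 = 1344.

1344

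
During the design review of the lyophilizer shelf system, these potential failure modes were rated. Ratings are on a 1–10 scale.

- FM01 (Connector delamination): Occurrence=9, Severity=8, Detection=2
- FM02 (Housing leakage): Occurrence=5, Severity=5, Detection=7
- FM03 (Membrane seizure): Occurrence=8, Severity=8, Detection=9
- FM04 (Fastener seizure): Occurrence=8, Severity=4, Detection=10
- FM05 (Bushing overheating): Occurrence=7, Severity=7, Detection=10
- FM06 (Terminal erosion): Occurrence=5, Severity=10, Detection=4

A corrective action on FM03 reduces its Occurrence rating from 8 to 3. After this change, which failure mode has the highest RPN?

FM05

RPN = Severity × Occurrence × Detection:
  FM01: 8 × 9 × 2 = 144
  FM02: 5 × 5 × 7 = 175
  FM03: 8 × 8 × 9 = 576
  FM04: 4 × 8 × 10 = 320
  FM05: 7 × 7 × 10 = 490
  FM06: 10 × 5 × 4 = 200
After action: FM03 → 8 × 3 × 9 = 216.
Revised RPNs: FM05=490, FM04=320, FM03=216, FM06=200, FM02=175, FM01=144.
Highest is now FM05 (490).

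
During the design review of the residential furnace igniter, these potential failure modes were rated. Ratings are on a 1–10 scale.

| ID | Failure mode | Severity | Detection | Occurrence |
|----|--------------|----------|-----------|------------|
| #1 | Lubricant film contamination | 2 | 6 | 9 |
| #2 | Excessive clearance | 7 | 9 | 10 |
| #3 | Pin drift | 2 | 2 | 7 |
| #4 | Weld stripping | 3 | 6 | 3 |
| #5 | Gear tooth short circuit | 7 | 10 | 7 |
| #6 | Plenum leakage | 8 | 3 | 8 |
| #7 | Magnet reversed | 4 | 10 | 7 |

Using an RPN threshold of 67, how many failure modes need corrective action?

5

RPN = Severity × Occurrence × Detection:
  #1: 2 × 9 × 6 = 108
  #2: 7 × 10 × 9 = 630
  #3: 2 × 7 × 2 = 28
  #4: 3 × 3 × 6 = 54
  #5: 7 × 7 × 10 = 490
  #6: 8 × 8 × 3 = 192
  #7: 4 × 7 × 10 = 280
Modes with RPN ≥ 67: #1 (108), #2 (630), #5 (490), #6 (192), #7 (280) → 5.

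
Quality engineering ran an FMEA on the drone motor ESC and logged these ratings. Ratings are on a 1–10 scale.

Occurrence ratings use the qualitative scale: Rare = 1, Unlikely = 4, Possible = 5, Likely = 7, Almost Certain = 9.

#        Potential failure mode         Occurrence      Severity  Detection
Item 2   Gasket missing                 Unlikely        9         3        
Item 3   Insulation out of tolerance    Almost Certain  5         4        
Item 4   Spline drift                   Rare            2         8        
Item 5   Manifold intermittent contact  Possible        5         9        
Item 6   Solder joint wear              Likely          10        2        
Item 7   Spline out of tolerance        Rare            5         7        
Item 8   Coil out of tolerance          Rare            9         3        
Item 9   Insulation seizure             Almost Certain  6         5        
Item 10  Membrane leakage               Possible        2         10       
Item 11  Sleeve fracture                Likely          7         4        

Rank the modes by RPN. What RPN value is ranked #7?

RPN = Severity × Occurrence × Detection:
  Item 2: 9 × 4 × 3 = 108
  Item 3: 5 × 9 × 4 = 180
  Item 4: 2 × 1 × 8 = 16
  Item 5: 5 × 5 × 9 = 225
  Item 6: 10 × 7 × 2 = 140
  Item 7: 5 × 1 × 7 = 35
  Item 8: 9 × 1 × 3 = 27
  Item 9: 6 × 9 × 5 = 270
  Item 10: 2 × 5 × 10 = 100
  Item 11: 7 × 7 × 4 = 196
Sorted descending: 270, 225, 196, 180, 140, 108, 100, 35, 27, 16.
The seventh-highest RPN is 100 (Item 10).

100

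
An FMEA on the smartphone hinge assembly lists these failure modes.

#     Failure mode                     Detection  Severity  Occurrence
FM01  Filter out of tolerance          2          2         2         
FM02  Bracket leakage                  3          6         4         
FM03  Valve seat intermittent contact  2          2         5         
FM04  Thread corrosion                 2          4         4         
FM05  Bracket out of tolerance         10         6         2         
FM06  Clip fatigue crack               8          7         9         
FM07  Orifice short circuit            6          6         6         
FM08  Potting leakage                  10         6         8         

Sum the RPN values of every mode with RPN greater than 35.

RPN = Severity × Occurrence × Detection:
  FM01: 2 × 2 × 2 = 8
  FM02: 6 × 4 × 3 = 72
  FM03: 2 × 5 × 2 = 20
  FM04: 4 × 4 × 2 = 32
  FM05: 6 × 2 × 10 = 120
  FM06: 7 × 9 × 8 = 504
  FM07: 6 × 6 × 6 = 216
  FM08: 6 × 8 × 10 = 480
RPN > 35: FM02 (72), FM05 (120), FM06 (504), FM07 (216), FM08 (480).
Sum: 72 + 120 + 504 + 216 + 480 = 1392.

1392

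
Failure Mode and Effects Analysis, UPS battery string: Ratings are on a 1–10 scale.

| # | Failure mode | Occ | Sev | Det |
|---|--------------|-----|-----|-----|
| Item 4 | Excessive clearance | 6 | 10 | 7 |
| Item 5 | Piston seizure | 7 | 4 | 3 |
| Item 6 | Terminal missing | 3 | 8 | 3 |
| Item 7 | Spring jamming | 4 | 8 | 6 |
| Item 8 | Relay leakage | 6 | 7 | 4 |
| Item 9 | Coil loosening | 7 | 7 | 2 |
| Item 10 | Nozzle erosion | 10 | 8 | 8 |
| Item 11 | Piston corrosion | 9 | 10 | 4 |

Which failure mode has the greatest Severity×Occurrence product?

Criticality = Severity × Occurrence:
  Item 4: 10 × 6 = 60
  Item 5: 4 × 7 = 28
  Item 6: 8 × 3 = 24
  Item 7: 8 × 4 = 32
  Item 8: 7 × 6 = 42
  Item 9: 7 × 7 = 49
  Item 10: 8 × 10 = 80
  Item 11: 10 × 9 = 90
Highest criticality is 90 → Item 11.

Item 11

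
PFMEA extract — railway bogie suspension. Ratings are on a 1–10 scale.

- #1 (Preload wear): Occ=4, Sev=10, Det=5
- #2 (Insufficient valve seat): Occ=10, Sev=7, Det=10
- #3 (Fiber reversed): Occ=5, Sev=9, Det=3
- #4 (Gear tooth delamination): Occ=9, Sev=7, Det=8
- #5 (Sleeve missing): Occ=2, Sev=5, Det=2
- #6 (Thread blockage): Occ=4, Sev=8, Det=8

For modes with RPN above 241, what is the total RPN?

RPN = Severity × Occurrence × Detection:
  #1: 10 × 4 × 5 = 200
  #2: 7 × 10 × 10 = 700
  #3: 9 × 5 × 3 = 135
  #4: 7 × 9 × 8 = 504
  #5: 5 × 2 × 2 = 20
  #6: 8 × 4 × 8 = 256
RPN > 241: #2 (700), #4 (504), #6 (256).
Sum: 700 + 504 + 256 = 1460.

1460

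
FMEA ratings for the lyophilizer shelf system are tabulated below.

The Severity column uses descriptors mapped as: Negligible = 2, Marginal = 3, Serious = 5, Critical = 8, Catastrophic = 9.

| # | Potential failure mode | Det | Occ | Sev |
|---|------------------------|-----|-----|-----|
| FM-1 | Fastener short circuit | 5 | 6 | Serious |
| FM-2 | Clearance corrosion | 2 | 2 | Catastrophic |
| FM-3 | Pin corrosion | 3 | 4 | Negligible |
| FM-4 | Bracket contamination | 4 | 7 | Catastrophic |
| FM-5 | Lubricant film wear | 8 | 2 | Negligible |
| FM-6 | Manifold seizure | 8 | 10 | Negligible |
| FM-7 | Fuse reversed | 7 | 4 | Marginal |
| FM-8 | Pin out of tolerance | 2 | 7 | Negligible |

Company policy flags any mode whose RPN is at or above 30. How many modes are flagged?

6

RPN = Severity × Occurrence × Detection:
  FM-1: 5 × 6 × 5 = 150
  FM-2: 9 × 2 × 2 = 36
  FM-3: 2 × 4 × 3 = 24
  FM-4: 9 × 7 × 4 = 252
  FM-5: 2 × 2 × 8 = 32
  FM-6: 2 × 10 × 8 = 160
  FM-7: 3 × 4 × 7 = 84
  FM-8: 2 × 7 × 2 = 28
Modes with RPN ≥ 30: FM-1 (150), FM-2 (36), FM-4 (252), FM-5 (32), FM-6 (160), FM-7 (84) → 6.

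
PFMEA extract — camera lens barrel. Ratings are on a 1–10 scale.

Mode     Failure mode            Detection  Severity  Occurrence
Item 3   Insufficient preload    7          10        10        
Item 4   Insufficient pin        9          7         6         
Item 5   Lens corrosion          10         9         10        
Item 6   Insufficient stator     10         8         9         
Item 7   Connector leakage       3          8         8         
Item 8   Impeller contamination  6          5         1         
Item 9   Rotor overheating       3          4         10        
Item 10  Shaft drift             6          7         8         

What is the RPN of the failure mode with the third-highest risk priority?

700

RPN = Severity × Occurrence × Detection:
  Item 3: 10 × 10 × 7 = 700
  Item 4: 7 × 6 × 9 = 378
  Item 5: 9 × 10 × 10 = 900
  Item 6: 8 × 9 × 10 = 720
  Item 7: 8 × 8 × 3 = 192
  Item 8: 5 × 1 × 6 = 30
  Item 9: 4 × 10 × 3 = 120
  Item 10: 7 × 8 × 6 = 336
Sorted descending: 900, 720, 700, 378, 336, 192, 120, 30.
The third-highest RPN is 700 (Item 3).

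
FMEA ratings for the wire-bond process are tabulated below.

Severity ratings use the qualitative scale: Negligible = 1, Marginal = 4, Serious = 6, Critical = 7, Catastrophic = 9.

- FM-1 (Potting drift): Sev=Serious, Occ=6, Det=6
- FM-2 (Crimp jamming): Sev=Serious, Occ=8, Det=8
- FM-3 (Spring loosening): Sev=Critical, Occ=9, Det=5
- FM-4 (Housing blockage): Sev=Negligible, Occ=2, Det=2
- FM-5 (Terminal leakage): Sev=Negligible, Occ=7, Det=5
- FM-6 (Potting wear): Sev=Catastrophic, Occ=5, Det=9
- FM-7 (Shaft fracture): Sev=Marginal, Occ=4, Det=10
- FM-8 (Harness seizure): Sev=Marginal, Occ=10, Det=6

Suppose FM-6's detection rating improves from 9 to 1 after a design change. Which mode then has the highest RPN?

FM-2

RPN = Severity × Occurrence × Detection:
  FM-1: 6 × 6 × 6 = 216
  FM-2: 6 × 8 × 8 = 384
  FM-3: 7 × 9 × 5 = 315
  FM-4: 1 × 2 × 2 = 4
  FM-5: 1 × 7 × 5 = 35
  FM-6: 9 × 5 × 9 = 405
  FM-7: 4 × 4 × 10 = 160
  FM-8: 4 × 10 × 6 = 240
After action: FM-6 → 9 × 5 × 1 = 45.
Revised RPNs: FM-2=384, FM-3=315, FM-8=240, FM-1=216, FM-7=160, FM-6=45, FM-5=35, FM-4=4.
Highest is now FM-2 (384).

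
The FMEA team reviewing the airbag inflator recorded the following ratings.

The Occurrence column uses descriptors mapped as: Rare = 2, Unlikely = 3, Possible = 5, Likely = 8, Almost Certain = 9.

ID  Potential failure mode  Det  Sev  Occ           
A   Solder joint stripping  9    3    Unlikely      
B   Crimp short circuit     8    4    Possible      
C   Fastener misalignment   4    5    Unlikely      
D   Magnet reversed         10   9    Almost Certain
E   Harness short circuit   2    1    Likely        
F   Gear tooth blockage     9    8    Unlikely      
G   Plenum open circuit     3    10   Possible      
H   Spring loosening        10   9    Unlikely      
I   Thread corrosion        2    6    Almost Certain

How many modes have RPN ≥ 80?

RPN = Severity × Occurrence × Detection:
  A: 3 × 3 × 9 = 81
  B: 4 × 5 × 8 = 160
  C: 5 × 3 × 4 = 60
  D: 9 × 9 × 10 = 810
  E: 1 × 8 × 2 = 16
  F: 8 × 3 × 9 = 216
  G: 10 × 5 × 3 = 150
  H: 9 × 3 × 10 = 270
  I: 6 × 9 × 2 = 108
Modes with RPN ≥ 80: A (81), B (160), D (810), F (216), G (150), H (270), I (108) → 7.

7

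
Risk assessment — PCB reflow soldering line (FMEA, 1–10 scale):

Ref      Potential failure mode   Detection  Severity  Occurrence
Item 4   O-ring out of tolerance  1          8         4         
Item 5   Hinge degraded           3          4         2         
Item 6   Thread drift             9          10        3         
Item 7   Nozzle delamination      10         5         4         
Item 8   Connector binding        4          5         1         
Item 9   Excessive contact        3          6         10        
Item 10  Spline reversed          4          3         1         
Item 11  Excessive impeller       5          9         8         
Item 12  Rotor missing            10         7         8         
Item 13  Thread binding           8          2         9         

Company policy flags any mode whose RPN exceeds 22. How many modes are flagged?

RPN = Severity × Occurrence × Detection:
  Item 4: 8 × 4 × 1 = 32
  Item 5: 4 × 2 × 3 = 24
  Item 6: 10 × 3 × 9 = 270
  Item 7: 5 × 4 × 10 = 200
  Item 8: 5 × 1 × 4 = 20
  Item 9: 6 × 10 × 3 = 180
  Item 10: 3 × 1 × 4 = 12
  Item 11: 9 × 8 × 5 = 360
  Item 12: 7 × 8 × 10 = 560
  Item 13: 2 × 9 × 8 = 144
Modes with RPN > 22: Item 4 (32), Item 5 (24), Item 6 (270), Item 7 (200), Item 9 (180), Item 11 (360), Item 12 (560), Item 13 (144) → 8.

8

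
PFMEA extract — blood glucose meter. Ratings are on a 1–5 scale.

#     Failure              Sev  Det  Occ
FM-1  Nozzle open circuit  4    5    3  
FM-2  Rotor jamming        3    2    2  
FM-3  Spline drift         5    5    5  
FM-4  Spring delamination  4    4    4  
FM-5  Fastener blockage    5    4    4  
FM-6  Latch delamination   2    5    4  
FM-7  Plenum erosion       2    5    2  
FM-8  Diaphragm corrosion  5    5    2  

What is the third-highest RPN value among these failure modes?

RPN = Severity × Occurrence × Detection:
  FM-1: 4 × 3 × 5 = 60
  FM-2: 3 × 2 × 2 = 12
  FM-3: 5 × 5 × 5 = 125
  FM-4: 4 × 4 × 4 = 64
  FM-5: 5 × 4 × 4 = 80
  FM-6: 2 × 4 × 5 = 40
  FM-7: 2 × 2 × 5 = 20
  FM-8: 5 × 2 × 5 = 50
Sorted descending: 125, 80, 64, 60, 50, 40, 20, 12.
The third-highest RPN is 64 (FM-4).

64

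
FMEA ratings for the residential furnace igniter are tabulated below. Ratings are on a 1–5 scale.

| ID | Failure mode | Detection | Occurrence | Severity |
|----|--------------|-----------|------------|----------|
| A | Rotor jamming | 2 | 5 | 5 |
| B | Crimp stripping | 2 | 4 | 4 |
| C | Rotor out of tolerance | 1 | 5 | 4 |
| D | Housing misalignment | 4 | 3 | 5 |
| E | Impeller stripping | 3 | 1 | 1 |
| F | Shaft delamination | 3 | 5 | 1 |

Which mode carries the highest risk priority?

D

RPN = Severity × Occurrence × Detection:
  A: 5 × 5 × 2 = 50
  B: 4 × 4 × 2 = 32
  C: 4 × 5 × 1 = 20
  D: 5 × 3 × 4 = 60
  E: 1 × 1 × 3 = 3
  F: 1 × 5 × 3 = 15
Highest RPN is 60 → D.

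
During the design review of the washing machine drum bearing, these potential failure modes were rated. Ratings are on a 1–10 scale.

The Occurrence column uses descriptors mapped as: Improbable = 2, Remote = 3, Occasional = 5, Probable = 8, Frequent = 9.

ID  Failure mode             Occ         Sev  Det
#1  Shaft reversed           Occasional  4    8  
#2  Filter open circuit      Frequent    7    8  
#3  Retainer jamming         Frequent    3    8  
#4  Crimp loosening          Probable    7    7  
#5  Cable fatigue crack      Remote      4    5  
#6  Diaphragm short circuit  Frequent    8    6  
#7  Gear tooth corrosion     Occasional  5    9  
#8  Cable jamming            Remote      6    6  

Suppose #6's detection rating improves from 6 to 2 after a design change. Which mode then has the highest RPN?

RPN = Severity × Occurrence × Detection:
  #1: 4 × 5 × 8 = 160
  #2: 7 × 9 × 8 = 504
  #3: 3 × 9 × 8 = 216
  #4: 7 × 8 × 7 = 392
  #5: 4 × 3 × 5 = 60
  #6: 8 × 9 × 6 = 432
  #7: 5 × 5 × 9 = 225
  #8: 6 × 3 × 6 = 108
After action: #6 → 8 × 9 × 2 = 144.
Revised RPNs: #2=504, #4=392, #7=225, #3=216, #1=160, #6=144, #8=108, #5=60.
Highest is now #2 (504).

#2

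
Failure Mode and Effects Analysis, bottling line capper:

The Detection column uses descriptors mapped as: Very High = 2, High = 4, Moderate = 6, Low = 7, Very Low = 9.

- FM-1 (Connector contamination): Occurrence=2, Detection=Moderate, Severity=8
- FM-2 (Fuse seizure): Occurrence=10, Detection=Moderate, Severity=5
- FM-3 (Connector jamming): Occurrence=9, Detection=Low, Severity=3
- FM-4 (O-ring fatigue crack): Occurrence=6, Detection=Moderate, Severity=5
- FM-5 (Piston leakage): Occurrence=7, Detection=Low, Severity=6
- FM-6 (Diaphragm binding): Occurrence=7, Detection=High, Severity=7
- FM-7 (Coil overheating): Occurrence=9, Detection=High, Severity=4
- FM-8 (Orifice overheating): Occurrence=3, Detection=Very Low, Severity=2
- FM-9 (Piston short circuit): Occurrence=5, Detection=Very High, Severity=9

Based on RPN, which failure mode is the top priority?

FM-2

RPN = Severity × Occurrence × Detection:
  FM-1: 8 × 2 × 6 = 96
  FM-2: 5 × 10 × 6 = 300
  FM-3: 3 × 9 × 7 = 189
  FM-4: 5 × 6 × 6 = 180
  FM-5: 6 × 7 × 7 = 294
  FM-6: 7 × 7 × 4 = 196
  FM-7: 4 × 9 × 4 = 144
  FM-8: 2 × 3 × 9 = 54
  FM-9: 9 × 5 × 2 = 90
Highest RPN is 300 → FM-2.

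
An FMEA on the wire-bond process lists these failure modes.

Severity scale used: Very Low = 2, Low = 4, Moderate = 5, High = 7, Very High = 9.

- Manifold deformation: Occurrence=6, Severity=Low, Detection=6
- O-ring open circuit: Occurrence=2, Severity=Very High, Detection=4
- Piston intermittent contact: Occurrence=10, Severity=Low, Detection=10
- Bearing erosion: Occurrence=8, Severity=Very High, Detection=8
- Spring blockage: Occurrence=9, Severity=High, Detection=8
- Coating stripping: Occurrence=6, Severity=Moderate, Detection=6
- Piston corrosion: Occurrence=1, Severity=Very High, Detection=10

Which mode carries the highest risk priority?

Bearing erosion

RPN = Severity × Occurrence × Detection:
  Manifold deformation: 4 × 6 × 6 = 144
  O-ring open circuit: 9 × 2 × 4 = 72
  Piston intermittent contact: 4 × 10 × 10 = 400
  Bearing erosion: 9 × 8 × 8 = 576
  Spring blockage: 7 × 9 × 8 = 504
  Coating stripping: 5 × 6 × 6 = 180
  Piston corrosion: 9 × 1 × 10 = 90
Highest RPN is 576 → Bearing erosion.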